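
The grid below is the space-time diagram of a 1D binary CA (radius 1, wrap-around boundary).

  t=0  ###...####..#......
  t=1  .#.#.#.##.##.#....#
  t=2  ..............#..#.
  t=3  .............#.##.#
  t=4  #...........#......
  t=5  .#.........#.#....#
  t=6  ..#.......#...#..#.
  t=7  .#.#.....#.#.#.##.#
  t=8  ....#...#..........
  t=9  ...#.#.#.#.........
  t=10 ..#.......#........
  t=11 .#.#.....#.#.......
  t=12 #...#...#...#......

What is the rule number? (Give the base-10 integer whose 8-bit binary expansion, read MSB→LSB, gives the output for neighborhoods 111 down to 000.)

146

  ### -> #   bit 7 = 1  t=0,i=1
  ##. -> .   bit 6 = 0  t=0,i=2
  #.# -> .   bit 5 = 0  t=1,i=0
  #.. -> #   bit 4 = 1  t=0,i=3
  .## -> .   bit 3 = 0  t=0,i=0
  .#. -> .   bit 2 = 0  t=0,i=12
  ..# -> #   bit 1 = 1  t=0,i=5
  ... -> .   bit 0 = 0  t=0,i=4
  bits 10010010 = 146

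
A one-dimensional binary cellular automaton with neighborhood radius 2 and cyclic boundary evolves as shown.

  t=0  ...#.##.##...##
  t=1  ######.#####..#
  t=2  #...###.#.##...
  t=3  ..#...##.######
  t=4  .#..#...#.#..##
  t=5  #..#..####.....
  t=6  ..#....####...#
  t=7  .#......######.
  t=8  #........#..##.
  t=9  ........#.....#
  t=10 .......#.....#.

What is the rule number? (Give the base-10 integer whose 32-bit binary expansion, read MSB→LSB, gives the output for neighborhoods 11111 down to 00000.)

  nb #####: next=.  (t=1,i=1, bit31=0)
  nb ####.: next=#  (t=1,i=4, bit30=1)
  nb ###.#: next=#  (t=1,i=5, bit29=1)
  nb ###..: next=#  (t=1,i=11, bit28=1)
  nb ##.##: next=#  (t=0,i=7, bit27=1)
  nb ##.#.: next=#  (t=2,i=7, bit26=1)
  nb ##..#: next=.  (t=1,i=12, bit25=0)
  nb ##...: next=#  (t=0,i=0, bit24=1)
  nb #.###: next=.  (t=1,i=7, bit23=0)
  nb #.##.: next=#  (t=0,i=5, bit22=1)
  nb #.#.#: next=.  (t=2,i=8, bit21=0)
  nb #.#..: next=.  (t=4,i=1, bit20=0)
  nb #..##: next=.  (t=1,i=13, bit19=0)
  nb #..#.: next=#  (t=3,i=1, bit18=1)
  nb #...#: next=#  (t=0,i=1, bit17=1)
  nb #....: next=.  (t=5,i=11, bit16=0)
  nb .####: next=#  (t=1,i=0, bit15=1)
  nb .###.: next=.  (t=2,i=5, bit14=0)
  nb .##.#: next=.  (t=0,i=6, bit13=0)
  nb .##..: next=#  (t=0,i=9, bit12=1)
  nb .#.##: next=#  (t=0,i=4, bit11=1)
  nb .#.#.: next=#  (t=4,i=9, bit10=1)
  nb .#..#: next=.  (t=4,i=2, bit9=0)
  nb .#...: next=.  (t=2,i=1, bit8=0)
  nb ..###: next=.  (t=1,i=14, bit7=0)
  nb ..##.: next=.  (t=0,i=13, bit6=0)
  nb ..#.#: next=#  (t=0,i=3, bit5=1)
  nb ..#..: next=.  (t=2,i=0, bit4=0)
  nb ...##: next=.  (t=0,i=12, bit3=0)
  nb ...#.: next=#  (t=0,i=2, bit2=1)
  nb ....#: next=.  (t=5,i=13, bit1=0)
  nb .....: next=.  (t=5,i=12, bit0=0)
  bits 01111101010001101001110000100100 = 2101779492

2101779492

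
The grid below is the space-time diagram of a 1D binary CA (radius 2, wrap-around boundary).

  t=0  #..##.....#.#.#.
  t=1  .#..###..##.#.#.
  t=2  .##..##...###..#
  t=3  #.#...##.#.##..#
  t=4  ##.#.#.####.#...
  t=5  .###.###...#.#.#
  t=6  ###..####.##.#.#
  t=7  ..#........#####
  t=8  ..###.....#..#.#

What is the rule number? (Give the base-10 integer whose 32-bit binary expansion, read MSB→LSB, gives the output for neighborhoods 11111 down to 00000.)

2510388028

  nb #####: next=#  (t=7,i=13, bit31=1)
  nb ####.: next=.  (t=4,i=9, bit30=0)
  nb ###.#: next=.  (t=4,i=10, bit29=0)
  nb ###..: next=#  (t=1,i=6, bit28=1)
  nb ##.##: next=.  (t=5,i=4, bit27=0)
  nb ##.#.: next=#  (t=1,i=11, bit26=1)
  nb ##..#: next=.  (t=1,i=7, bit25=0)
  nb ##...: next=#  (t=0,i=5, bit24=1)
  nb #.###: next=#  (t=4,i=7, bit23=1)
  nb #.##.: next=.  (t=2,i=1, bit22=0)
  nb #.#.#: next=#  (t=0,i=12, bit21=1)
  nb #.#..: next=.  (t=0,i=0, bit20=0)
  nb #..##: next=.  (t=0,i=2, bit19=0)
  nb #..#.: next=.  (t=1,i=0, bit18=0)
  nb #...#: next=.  (t=2,i=8, bit17=0)
  nb #....: next=#  (t=0,i=6, bit16=1)
  nb .####: next=.  (t=4,i=8, bit15=0)
  nb .###.: next=#  (t=1,i=5, bit14=1)
  nb .##.#: next=#  (t=1,i=10, bit13=1)
  nb .##..: next=#  (t=0,i=4, bit12=1)
  nb .#.##: next=#  (t=2,i=0, bit11=1)
  nb .#.#.: next=.  (t=0,i=11, bit10=0)
  nb .#..#: next=#  (t=0,i=1, bit9=1)
  nb .#...: next=#  (t=3,i=3, bit8=1)
  nb ..###: next=.  (t=1,i=4, bit7=0)
  nb ..##.: next=.  (t=0,i=3, bit6=0)
  nb ..#.#: next=#  (t=0,i=10, bit5=1)
  nb ..#..: next=#  (t=1,i=1, bit4=1)
  nb ...##: next=#  (t=2,i=9, bit3=1)
  nb ...#.: next=#  (t=0,i=9, bit2=1)
  nb ....#: next=.  (t=0,i=8, bit1=0)
  nb .....: next=.  (t=0,i=7, bit0=0)
  bits 10010101101000010111101100111100 = 2510388028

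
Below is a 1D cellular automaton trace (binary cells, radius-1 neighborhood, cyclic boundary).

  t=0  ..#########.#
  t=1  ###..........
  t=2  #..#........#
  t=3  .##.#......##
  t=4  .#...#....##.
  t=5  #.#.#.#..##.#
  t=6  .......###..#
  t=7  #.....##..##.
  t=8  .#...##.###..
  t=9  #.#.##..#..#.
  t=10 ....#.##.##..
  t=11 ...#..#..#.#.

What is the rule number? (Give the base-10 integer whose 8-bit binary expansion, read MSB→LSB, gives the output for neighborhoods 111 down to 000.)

  ###|.  b7=0 t=0,i=3
  ##.|.  b6=0 t=0,i=10
  #.#|.  b5=0 t=0,i=11
  #..|#  b4=1 t=0,i=0
  .##|#  b3=1 t=0,i=2
  .#.|.  b2=0 t=0,i=12
  ..#|#  b1=1 t=0,i=1
  ...|.  b0=0 t=1,i=4
  bits 00011010 = 26

26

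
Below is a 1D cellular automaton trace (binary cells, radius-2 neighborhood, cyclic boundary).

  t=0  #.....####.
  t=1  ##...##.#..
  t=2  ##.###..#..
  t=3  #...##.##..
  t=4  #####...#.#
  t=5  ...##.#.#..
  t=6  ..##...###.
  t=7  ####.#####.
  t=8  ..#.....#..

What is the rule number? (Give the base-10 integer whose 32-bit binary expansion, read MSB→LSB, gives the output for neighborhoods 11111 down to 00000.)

  [31] ##### => .  t=4,i=1
  [30] ####. => #  t=0,i=8
  [29] ###.# => .  t=0,i=9
  [28] ###.. => #  t=2,i=5
  [27] ##.## => .  t=2,i=2
  [26] ##.#. => .  t=0,i=10
  [25] ##..# => .  t=2,i=6
  [24] ##... => .  t=1,i=2
  [23] #.### => .  t=2,i=3
  [22] #.##. => .  t=3,i=7
  [21] #.#.# => .  t=5,i=6
  [20] #.#.. => #  t=0,i=0
  [19] #..## => .  t=1,i=10
  [18] #..#. => #  t=2,i=7
  [17] #...# => #  t=1,i=3
  [16] #.... => .  t=0,i=2
  [15] .#### => .  t=0,i=7
  [14] .###. => #  t=2,i=4
  [13] .##.# => .  t=1,i=6
  [12] .##.. => #  t=1,i=1
  [11] .#.## => .  t=4,i=9
  [10] .#.#. => #  t=5,i=7
  [9] .#..# => .  t=1,i=9
  [8] .#... => #  t=0,i=1
  [7] ..### => #  t=0,i=6
  [6] ..##. => #  t=1,i=0
  [5] ..#.# => #  t=4,i=8
  [4] ..#.. => #  t=2,i=8
  [3] ...## => #  t=0,i=5
  [2] ...#. => .  t=4,i=7
  [1] ....# => .  t=0,i=4
  [0] ..... => .  t=0,i=3
  bits 01010000000101100101010111111000 = 1343641080

1343641080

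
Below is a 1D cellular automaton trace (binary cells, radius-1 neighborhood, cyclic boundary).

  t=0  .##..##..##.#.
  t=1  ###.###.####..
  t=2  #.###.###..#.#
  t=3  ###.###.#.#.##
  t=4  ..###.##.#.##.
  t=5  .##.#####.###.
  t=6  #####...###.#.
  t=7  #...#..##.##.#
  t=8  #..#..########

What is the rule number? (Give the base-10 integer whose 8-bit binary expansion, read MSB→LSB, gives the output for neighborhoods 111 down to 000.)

106

  ###|.  b7=0 t=1,i=1
  ##.|#  b6=1 t=0,i=2
  #.#|#  b5=1 t=0,i=11
  #..|.  b4=0 t=0,i=3
  .##|#  b3=1 t=0,i=1
  .#.|.  b2=0 t=0,i=12
  ..#|#  b1=1 t=0,i=0
  ...|.  b0=0 t=4,i=0
  bits 01101010 = 106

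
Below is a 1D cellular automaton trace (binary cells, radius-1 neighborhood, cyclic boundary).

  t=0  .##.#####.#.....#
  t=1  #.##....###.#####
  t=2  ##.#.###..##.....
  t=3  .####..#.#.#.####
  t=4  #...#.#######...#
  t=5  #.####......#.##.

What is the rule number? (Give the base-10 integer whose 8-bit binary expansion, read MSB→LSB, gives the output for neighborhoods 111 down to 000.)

103

  ### -> .   bit 7 = 0  t=0,i=5
  ##. -> #   bit 6 = 1  t=0,i=2
  #.# -> #   bit 5 = 1  t=0,i=0
  #.. -> .   bit 4 = 0  t=0,i=11
  .## -> .   bit 3 = 0  t=0,i=1
  .#. -> #   bit 2 = 1  t=0,i=10
  ..# -> #   bit 1 = 1  t=0,i=15
  ... -> #   bit 0 = 1  t=0,i=12
  bits 01100111 = 103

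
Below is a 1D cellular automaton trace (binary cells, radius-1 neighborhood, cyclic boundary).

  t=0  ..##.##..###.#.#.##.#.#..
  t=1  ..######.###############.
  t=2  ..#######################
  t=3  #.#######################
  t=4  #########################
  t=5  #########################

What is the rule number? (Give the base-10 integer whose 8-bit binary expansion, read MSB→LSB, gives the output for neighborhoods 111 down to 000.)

  [7] ### => #  t=0,i=10
  [6] ##. => #  t=0,i=3
  [5] #.# => #  t=0,i=4
  [4] #.. => #  t=0,i=7
  [3] .## => #  t=0,i=2
  [2] .#. => #  t=0,i=13
  [1] ..# => .  t=0,i=1
  [0] ... => .  t=0,i=0
  bits 11111100 = 252

252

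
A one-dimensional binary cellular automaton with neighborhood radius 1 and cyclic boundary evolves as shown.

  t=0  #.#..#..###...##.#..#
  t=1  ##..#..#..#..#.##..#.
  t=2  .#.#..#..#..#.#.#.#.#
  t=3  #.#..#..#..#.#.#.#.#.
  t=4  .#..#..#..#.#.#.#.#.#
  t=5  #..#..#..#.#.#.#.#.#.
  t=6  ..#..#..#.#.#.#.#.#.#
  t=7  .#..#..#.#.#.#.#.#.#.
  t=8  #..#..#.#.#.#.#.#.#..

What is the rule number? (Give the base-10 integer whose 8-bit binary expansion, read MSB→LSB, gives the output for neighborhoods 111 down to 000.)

  ###|.  b7=0 t=0,i=9
  ##.|#  b6=1 t=0,i=0
  #.#|#  b5=1 t=0,i=1
  #..|.  b4=0 t=0,i=3
  .##|.  b3=0 t=0,i=8
  .#.|.  b2=0 t=0,i=2
  ..#|#  b1=1 t=0,i=4
  ...|.  b0=0 t=0,i=12
  bits 01100010 = 98

98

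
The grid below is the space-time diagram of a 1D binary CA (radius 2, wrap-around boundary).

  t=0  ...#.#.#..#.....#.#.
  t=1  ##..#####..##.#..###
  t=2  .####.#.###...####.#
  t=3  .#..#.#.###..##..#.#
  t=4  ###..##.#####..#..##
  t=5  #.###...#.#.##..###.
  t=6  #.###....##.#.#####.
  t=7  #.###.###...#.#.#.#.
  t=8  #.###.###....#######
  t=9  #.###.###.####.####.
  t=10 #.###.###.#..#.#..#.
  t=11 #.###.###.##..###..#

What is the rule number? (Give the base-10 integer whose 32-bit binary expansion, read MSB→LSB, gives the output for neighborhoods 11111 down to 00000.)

  nb #####: next=#  (t=1,i=6, bit31=1)
  nb ####.: next=.  (t=1,i=0, bit30=0)
  nb ###.#: next=#  (t=2,i=4, bit29=1)
  nb ###..: next=#  (t=1,i=1, bit28=1)
  nb ##.##: next=.  (t=4,i=7, bit27=0)
  nb ##.#.: next=.  (t=1,i=13, bit26=0)
  nb ##..#: next=#  (t=1,i=2, bit25=1)
  nb ##...: next=.  (t=2,i=11, bit24=0)
  nb #.###: next=#  (t=2,i=1, bit23=1)
  nb #.##.: next=#  (t=5,i=12, bit22=1)
  nb #.#.#: next=#  (t=0,i=5, bit21=1)
  nb #.#..: next=#  (t=0,i=7, bit20=1)
  nb #..##: next=#  (t=1,i=3, bit19=1)
  nb #..#.: next=.  (t=0,i=9, bit18=0)
  nb #...#: next=.  (t=2,i=12, bit17=0)
  nb #....: next=#  (t=0,i=0, bit16=1)
  nb .####: next=.  (t=1,i=5, bit15=0)
  nb .###.: next=#  (t=2,i=9, bit14=1)
  nb .##.#: next=.  (t=1,i=12, bit13=0)
  nb .##..: next=.  (t=3,i=14, bit12=0)
  nb .#.##: next=.  (t=2,i=0, bit11=0)
  nb .#.#.: next=#  (t=0,i=4, bit10=1)
  nb .#..#: next=#  (t=0,i=8, bit9=1)
  nb .#...: next=#  (t=0,i=11, bit8=1)
  nb ..###: next=#  (t=1,i=4, bit7=1)
  nb ..##.: next=.  (t=1,i=11, bit6=0)
  nb ..#.#: next=.  (t=0,i=3, bit5=0)
  nb ..#..: next=.  (t=0,i=10, bit4=0)
  nb ...##: next=#  (t=2,i=13, bit3=1)
  nb ...#.: next=.  (t=0,i=2, bit2=0)
  nb ....#: next=#  (t=0,i=1, bit1=1)
  nb .....: next=.  (t=0,i=13, bit0=0)
  bits 10110010111110010100011110001010 = 3002681226

3002681226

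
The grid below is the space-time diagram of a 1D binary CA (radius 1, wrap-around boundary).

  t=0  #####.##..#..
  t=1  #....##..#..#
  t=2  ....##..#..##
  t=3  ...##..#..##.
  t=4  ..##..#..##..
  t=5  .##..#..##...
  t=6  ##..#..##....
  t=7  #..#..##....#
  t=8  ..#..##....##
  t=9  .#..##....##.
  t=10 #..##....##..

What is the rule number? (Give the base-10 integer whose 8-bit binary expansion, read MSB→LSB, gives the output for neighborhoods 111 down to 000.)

  ###|.  b7=0 t=0,i=1
  ##.|.  b6=0 t=0,i=4
  #.#|#  b5=1 t=0,i=5
  #..|.  b4=0 t=0,i=8
  .##|#  b3=1 t=0,i=0
  .#.|.  b2=0 t=0,i=10
  ..#|#  b1=1 t=0,i=9
  ...|.  b0=0 t=1,i=2
  bits 00101010 = 42

42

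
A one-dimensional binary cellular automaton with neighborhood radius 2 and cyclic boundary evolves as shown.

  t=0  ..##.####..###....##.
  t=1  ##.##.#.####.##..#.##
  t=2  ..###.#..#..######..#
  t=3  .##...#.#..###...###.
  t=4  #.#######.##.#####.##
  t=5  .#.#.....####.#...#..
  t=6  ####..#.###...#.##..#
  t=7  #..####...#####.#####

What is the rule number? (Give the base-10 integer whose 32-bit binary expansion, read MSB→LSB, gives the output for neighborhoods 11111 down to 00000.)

  nb #####: next=.  (t=2,i=14, bit31=0)
  nb ####.: next=.  (t=0,i=7, bit30=0)
  nb ###.#: next=.  (t=1,i=1, bit29=0)
  nb ###..: next=#  (t=0,i=8, bit28=1)
  nb ##.##: next=#  (t=0,i=4, bit27=1)
  nb ##.#.: next=.  (t=1,i=5, bit26=0)
  nb ##..#: next=#  (t=0,i=9, bit25=1)
  nb ##...: next=#  (t=0,i=14, bit24=1)
  nb #.###: next=.  (t=0,i=5, bit23=0)
  nb #.##.: next=#  (t=1,i=3, bit22=1)
  nb #.#.#: next=#  (t=1,i=6, bit21=1)
  nb #.#..: next=#  (t=2,i=6, bit20=1)
  nb #..##: next=#  (t=0,i=10, bit19=1)
  nb #..#.: next=#  (t=1,i=16, bit18=1)
  nb #...#: next=#  (t=0,i=0, bit17=1)
  nb #....: next=.  (t=0,i=15, bit16=0)
  nb .####: next=#  (t=0,i=6, bit15=1)
  nb .###.: next=.  (t=0,i=12, bit14=0)
  nb .##.#: next=#  (t=0,i=3, bit13=1)
  nb .##..: next=#  (t=0,i=19, bit12=1)
  nb .#.##: next=.  (t=1,i=7, bit11=0)
  nb .#.#.: next=#  (t=3,i=7, bit10=1)
  nb .#..#: next=.  (t=2,i=0, bit9=0)
  nb .#...: next=.  (t=5,i=4, bit8=0)
  nb ..###: next=#  (t=0,i=11, bit7=1)
  nb ..##.: next=.  (t=0,i=2, bit6=0)
  nb ..#.#: next=#  (t=1,i=17, bit5=1)
  nb ..#..: next=.  (t=2,i=9, bit4=0)
  nb ...##: next=#  (t=0,i=1, bit3=1)
  nb ...#.: next=#  (t=3,i=5, bit2=1)
  nb ....#: next=.  (t=0,i=16, bit1=0)
  nb .....: next=#  (t=5,i=6, bit0=1)
  bits 00011011011111101011010010101101 = 461288621

461288621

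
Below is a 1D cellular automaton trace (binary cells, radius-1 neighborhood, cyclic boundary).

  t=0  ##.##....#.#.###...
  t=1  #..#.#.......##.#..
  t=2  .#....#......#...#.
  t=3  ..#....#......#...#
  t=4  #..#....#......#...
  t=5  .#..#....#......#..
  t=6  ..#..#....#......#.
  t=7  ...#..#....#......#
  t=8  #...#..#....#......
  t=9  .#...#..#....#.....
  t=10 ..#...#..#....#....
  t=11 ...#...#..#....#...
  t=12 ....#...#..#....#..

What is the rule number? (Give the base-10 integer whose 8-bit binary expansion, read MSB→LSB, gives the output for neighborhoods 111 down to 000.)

152

  [7] ### => #  t=0,i=14
  [6] ##. => .  t=0,i=1
  [5] #.# => .  t=0,i=2
  [4] #.. => #  t=0,i=5
  [3] .## => #  t=0,i=0
  [2] .#. => .  t=0,i=9
  [1] ..# => .  t=0,i=8
  [0] ... => .  t=0,i=6
  bits 10011000 = 152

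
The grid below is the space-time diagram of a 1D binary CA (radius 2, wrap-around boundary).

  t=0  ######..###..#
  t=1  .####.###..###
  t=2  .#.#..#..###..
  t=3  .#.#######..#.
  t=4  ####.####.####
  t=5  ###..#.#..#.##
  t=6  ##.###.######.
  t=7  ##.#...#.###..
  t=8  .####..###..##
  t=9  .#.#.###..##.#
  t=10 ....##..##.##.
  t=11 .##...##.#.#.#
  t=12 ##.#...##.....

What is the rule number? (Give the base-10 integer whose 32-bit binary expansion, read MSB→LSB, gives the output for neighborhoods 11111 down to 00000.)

3353095091

  #####|#  b31=1 t=0,i=1
  ####.|#  b30=1 t=0,i=4
  ###.#|.  b29=0 t=1,i=4
  ###..|.  b28=0 t=0,i=5
  ##.##|.  b27=0 t=1,i=0
  ##.#.|#  b26=1 t=7,i=2
  ##..#|#  b25=1 t=0,i=6
  ##...|#  b24=1 t=2,i=12
  #.###|#  b23=1 t=1,i=1
  #.##.|#  b22=1 t=6,i=0
  #.#.#|.  b21=0 t=9,i=1
  #.#..|#  b20=1 t=2,i=3
  #..##|#  b19=1 t=0,i=7
  #..#.|#  b18=1 t=2,i=5
  #...#|.  b17=0 t=2,i=13
  #....|.  b16=0 t=10,i=0
  .####|.  b15=0 t=0,i=0
  .###.|.  b14=0 t=0,i=9
  .##.#|#  b13=1 t=6,i=1
  .##..|.  b12=0 t=10,i=5
  .#.##|#  b11=1 t=3,i=2
  .#.#.|.  b10=0 t=2,i=2
  .#..#|#  b9=1 t=2,i=4
  .#...|#  b8=1 t=7,i=4
  ..###|#  b7=1 t=0,i=8
  ..##.|.  b6=0 t=7,i=0
  ..#.#|#  b5=1 t=2,i=1
  ..#..|#  b4=1 t=2,i=6
  ...##|.  b3=0 t=10,i=3
  ...#.|.  b2=0 t=2,i=0
  ....#|#  b1=1 t=10,i=2
  .....|#  b0=1 t=10,i=1
  bits 11000111110111000010101110110011 = 3353095091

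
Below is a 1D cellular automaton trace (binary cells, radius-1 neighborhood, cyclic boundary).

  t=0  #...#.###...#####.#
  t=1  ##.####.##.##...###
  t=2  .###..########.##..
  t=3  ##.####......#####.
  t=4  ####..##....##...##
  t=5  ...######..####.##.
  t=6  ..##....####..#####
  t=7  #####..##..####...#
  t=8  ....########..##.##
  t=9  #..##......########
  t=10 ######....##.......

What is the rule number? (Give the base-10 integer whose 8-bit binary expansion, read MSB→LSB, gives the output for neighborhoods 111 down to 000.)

  ###|.  b7=0 t=0,i=7
  ##.|#  b6=1 t=0,i=0
  #.#|#  b5=1 t=0,i=5
  #..|#  b4=1 t=0,i=1
  .##|#  b3=1 t=0,i=6
  .#.|#  b2=1 t=0,i=4
  ..#|#  b1=1 t=0,i=3
  ...|.  b0=0 t=0,i=2
  bits 01111110 = 126

126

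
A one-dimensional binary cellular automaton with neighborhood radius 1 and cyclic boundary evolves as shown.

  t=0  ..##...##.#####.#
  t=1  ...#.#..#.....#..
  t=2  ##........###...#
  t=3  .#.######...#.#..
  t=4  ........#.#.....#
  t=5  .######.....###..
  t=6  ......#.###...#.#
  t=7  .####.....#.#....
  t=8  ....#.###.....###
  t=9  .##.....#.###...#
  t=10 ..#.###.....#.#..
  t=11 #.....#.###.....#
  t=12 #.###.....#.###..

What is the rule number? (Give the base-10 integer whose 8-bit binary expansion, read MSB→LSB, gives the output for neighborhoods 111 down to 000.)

65

  nb ###: next=.  (t=0,i=11, bit7=0)
  nb ##.: next=#  (t=0,i=3, bit6=1)
  nb #.#: next=.  (t=0,i=9, bit5=0)
  nb #..: next=.  (t=0,i=0, bit4=0)
  nb .##: next=.  (t=0,i=2, bit3=0)
  nb .#.: next=.  (t=0,i=16, bit2=0)
  nb ..#: next=.  (t=0,i=1, bit1=0)
  nb ...: next=#  (t=0,i=5, bit0=1)
  bits 01000001 = 65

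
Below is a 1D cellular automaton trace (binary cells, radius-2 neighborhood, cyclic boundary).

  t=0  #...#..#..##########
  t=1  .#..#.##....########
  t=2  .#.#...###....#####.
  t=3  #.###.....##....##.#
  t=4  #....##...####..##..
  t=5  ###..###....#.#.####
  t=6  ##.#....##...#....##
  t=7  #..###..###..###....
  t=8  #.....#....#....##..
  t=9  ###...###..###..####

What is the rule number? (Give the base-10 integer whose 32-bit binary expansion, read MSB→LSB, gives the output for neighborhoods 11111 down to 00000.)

  ##### -> #   bit 31 = 1  t=0,i=12
  ####. -> #   bit 30 = 1  t=0,i=19
  ###.# -> .   bit 29 = 0  t=1,i=19
  ###.. -> .   bit 28 = 0  t=0,i=0
  ##.## -> .   bit 27 = 0  t=3,i=1
  ##.#. -> .   bit 26 = 0  t=1,i=0
  ##..# -> #   bit 25 = 1  t=2,i=19
  ##... -> #   bit 24 = 1  t=0,i=1
  #.### -> .   bit 23 = 0  t=3,i=2
  #.##. -> .   bit 22 = 0  t=1,i=6
  #.#.# -> .   bit 21 = 0  t=5,i=14
  #.#.. -> #   bit 20 = 1  t=1,i=1
  #..## -> .   bit 19 = 0  t=0,i=9
  #..#. -> #   bit 18 = 1  t=0,i=6
  #...# -> .   bit 17 = 0  t=0,i=2
  #.... -> #   bit 16 = 1  t=1,i=9
  .#### -> .   bit 15 = 0  t=0,i=11
  .###. -> .   bit 14 = 0  t=2,i=8
  .##.# -> #   bit 13 = 1  t=3,i=0
  .##.. -> #   bit 12 = 1  t=1,i=7
  .#.## -> .   bit 11 = 0  t=1,i=5
  .#.#. -> #   bit 10 = 1  t=2,i=2
  .#..# -> .   bit 9 = 0  t=0,i=5
  .#... -> #   bit 8 = 1  t=2,i=4
  ..### -> .   bit 7 = 0  t=0,i=10
  ..##. -> #   bit 6 = 1  t=3,i=10
  ..#.# -> .   bit 5 = 0  t=1,i=4
  ..#.. -> #   bit 4 = 1  t=0,i=4
  ...## -> .   bit 3 = 0  t=1,i=11
  ...#. -> .   bit 2 = 0  t=0,i=3
  ....# -> .   bit 1 = 0  t=1,i=10
  ..... -> .   bit 0 = 0  t=3,i=7
  bits 11000011000101010011010101010000 = 3272947024

3272947024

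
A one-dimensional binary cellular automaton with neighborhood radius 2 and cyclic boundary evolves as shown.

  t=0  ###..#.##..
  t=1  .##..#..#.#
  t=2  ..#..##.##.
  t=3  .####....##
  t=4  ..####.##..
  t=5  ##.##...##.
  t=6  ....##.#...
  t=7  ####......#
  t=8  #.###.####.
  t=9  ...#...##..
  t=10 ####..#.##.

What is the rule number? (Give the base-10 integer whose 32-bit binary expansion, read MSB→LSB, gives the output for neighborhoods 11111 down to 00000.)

  ##### -> .   bit 31 = 0  t=7,i=1
  ####. -> #   bit 30 = 1  t=3,i=3
  ###.# -> .   bit 29 = 0  t=4,i=5
  ###.. -> #   bit 28 = 1  t=0,i=2
  ##.## -> .   bit 27 = 0  t=2,i=7
  ##.#. -> .   bit 26 = 0  t=6,i=6
  ##..# -> .   bit 25 = 0  t=0,i=3
  ##... -> #   bit 24 = 1  t=2,i=10
  #.### -> .   bit 23 = 0  t=3,i=1
  #.##. -> .   bit 22 = 0  t=0,i=7
  #.#.# -> .   bit 21 = 0  t=1,i=10
  #.#.. -> .   bit 20 = 0  t=6,i=7
  #..## -> #   bit 19 = 1  t=0,i=10
  #..#. -> .   bit 18 = 0  t=0,i=4
  #...# -> .   bit 17 = 0  t=2,i=0
  #.... -> .   bit 16 = 0  t=3,i=6
  .#### -> #   bit 15 = 1  t=3,i=2
  .###. -> #   bit 14 = 1  t=0,i=1
  .##.# -> .   bit 13 = 0  t=2,i=6
  .##.. -> #   bit 12 = 1  t=0,i=8
  .#.## -> .   bit 11 = 0  t=0,i=6
  .#.#. -> #   bit 10 = 1  t=1,i=9
  .#..# -> #   bit 9 = 1  t=1,i=6
  .#... -> .   bit 8 = 0  t=6,i=8
  ..### -> .   bit 7 = 0  t=0,i=0
  ..##. -> .   bit 6 = 0  t=2,i=5
  ..#.# -> #   bit 5 = 1  t=0,i=5
  ..#.. -> #   bit 4 = 1  t=1,i=5
  ...## -> #   bit 3 = 1  t=3,i=8
  ...#. -> #   bit 2 = 1  t=2,i=1
  ....# -> #   bit 1 = 1  t=3,i=7
  ..... -> #   bit 0 = 1  t=6,i=0
  bits 01010001000010001101011000111111 = 1359533631

1359533631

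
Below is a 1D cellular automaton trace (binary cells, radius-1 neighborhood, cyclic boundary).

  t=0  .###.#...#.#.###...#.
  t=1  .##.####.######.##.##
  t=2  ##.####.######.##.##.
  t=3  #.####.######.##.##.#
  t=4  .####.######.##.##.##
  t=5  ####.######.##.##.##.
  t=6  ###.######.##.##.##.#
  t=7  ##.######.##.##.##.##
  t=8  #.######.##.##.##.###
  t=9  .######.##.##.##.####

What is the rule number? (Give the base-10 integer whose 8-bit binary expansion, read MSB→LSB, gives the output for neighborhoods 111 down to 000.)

189

  nb ###: next=#  (t=0,i=2, bit7=1)
  nb ##.: next=.  (t=0,i=3, bit6=0)
  nb #.#: next=#  (t=0,i=4, bit5=1)
  nb #..: next=#  (t=0,i=6, bit4=1)
  nb .##: next=#  (t=0,i=1, bit3=1)
  nb .#.: next=#  (t=0,i=5, bit2=1)
  nb ..#: next=.  (t=0,i=0, bit1=0)
  nb ...: next=#  (t=0,i=7, bit0=1)
  bits 10111101 = 189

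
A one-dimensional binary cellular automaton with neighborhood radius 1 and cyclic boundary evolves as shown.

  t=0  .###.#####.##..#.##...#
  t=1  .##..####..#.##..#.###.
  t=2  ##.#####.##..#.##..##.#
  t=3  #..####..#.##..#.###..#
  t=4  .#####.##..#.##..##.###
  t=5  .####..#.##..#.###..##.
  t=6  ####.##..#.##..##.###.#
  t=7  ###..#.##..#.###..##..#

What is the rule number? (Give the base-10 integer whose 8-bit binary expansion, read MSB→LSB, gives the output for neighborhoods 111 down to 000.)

  nb ###: next=#  (t=0,i=2, bit7=1)
  nb ##.: next=.  (t=0,i=3, bit6=0)
  nb #.#: next=.  (t=0,i=0, bit5=0)
  nb #..: next=#  (t=0,i=13, bit4=1)
  nb .##: next=#  (t=0,i=1, bit3=1)
  nb .#.: next=.  (t=0,i=15, bit2=0)
  nb ..#: next=#  (t=0,i=14, bit1=1)
  nb ...: next=#  (t=0,i=20, bit0=1)
  bits 10011011 = 155

155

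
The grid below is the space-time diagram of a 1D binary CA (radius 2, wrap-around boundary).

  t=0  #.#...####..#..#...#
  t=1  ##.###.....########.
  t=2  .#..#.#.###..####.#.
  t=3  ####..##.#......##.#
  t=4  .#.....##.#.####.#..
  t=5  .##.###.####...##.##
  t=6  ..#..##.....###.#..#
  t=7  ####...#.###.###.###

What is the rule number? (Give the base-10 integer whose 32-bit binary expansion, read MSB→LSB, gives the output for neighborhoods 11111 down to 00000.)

  [31] ##### => #  t=1,i=13
  [30] ####. => .  t=0,i=8
  [29] ###.# => #  t=1,i=18
  [28] ###.. => .  t=0,i=9
  [27] ##.## => .  t=1,i=2
  [26] ##.#. => #  t=0,i=1
  [25] ##..# => .  t=0,i=10
  [24] ##... => #  t=1,i=6
  [23] #.### => .  t=1,i=3
  [22] #.##. => .  t=1,i=0
  [21] #.#.# => #  t=2,i=6
  [20] #.#.. => .  t=0,i=2
  [19] #..## => .  t=2,i=12
  [18] #..#. => #  t=0,i=11
  [17] #...# => #  t=0,i=4
  [16] #.... => .  t=1,i=7
  [15] .#### => .  t=0,i=7
  [14] .###. => #  t=1,i=4
  [13] .##.# => #  t=0,i=0
  [12] .##.. => .  t=6,i=6
  [11] .#.## => #  t=2,i=7
  [10] .#.#. => .  t=2,i=5
  [9] .#..# => #  t=0,i=13
  [8] .#... => #  t=0,i=3
  [7] ..### => .  t=0,i=6
  [6] ..##. => .  t=0,i=19
  [5] ..#.# => .  t=2,i=4
  [4] ..#.. => #  t=0,i=12
  [3] ...## => #  t=0,i=5
  [2] ...#. => .  t=4,i=0
  [1] ....# => #  t=1,i=9
  [0] ..... => #  t=1,i=8
  bits 10100101001001100110101100011011 = 2770758427

2770758427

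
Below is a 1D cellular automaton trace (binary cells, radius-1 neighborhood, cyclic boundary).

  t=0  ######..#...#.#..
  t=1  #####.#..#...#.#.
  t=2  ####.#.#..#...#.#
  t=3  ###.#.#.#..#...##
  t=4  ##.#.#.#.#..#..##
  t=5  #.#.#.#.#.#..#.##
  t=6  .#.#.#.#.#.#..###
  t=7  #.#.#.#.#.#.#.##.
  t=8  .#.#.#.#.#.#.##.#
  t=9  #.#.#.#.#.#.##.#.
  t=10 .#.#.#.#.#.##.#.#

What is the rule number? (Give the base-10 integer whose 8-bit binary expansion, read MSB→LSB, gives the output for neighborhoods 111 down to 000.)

  nb ###: next=#  (t=0,i=1, bit7=1)
  nb ##.: next=.  (t=0,i=5, bit6=0)
  nb #.#: next=#  (t=0,i=13, bit5=1)
  nb #..: next=#  (t=0,i=6, bit4=1)
  nb .##: next=#  (t=0,i=0, bit3=1)
  nb .#.: next=.  (t=0,i=8, bit2=0)
  nb ..#: next=.  (t=0,i=7, bit1=0)
  nb ...: next=.  (t=0,i=10, bit0=0)
  bits 10111000 = 184

184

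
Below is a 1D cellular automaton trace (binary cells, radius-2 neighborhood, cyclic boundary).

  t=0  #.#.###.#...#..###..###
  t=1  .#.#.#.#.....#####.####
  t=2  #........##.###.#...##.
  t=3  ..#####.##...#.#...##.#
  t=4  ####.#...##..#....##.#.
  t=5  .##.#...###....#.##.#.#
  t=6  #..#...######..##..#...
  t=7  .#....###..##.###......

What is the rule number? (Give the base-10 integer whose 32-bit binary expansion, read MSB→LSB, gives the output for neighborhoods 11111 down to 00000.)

  [31] ##### => .  t=1,i=15
  [30] ####. => #  t=0,i=22
  [29] ###.# => .  t=0,i=0
  [28] ###.. => #  t=0,i=17
  [27] ##.## => .  t=1,i=18
  [26] ##.#. => #  t=0,i=1
  [25] ##..# => .  t=0,i=18
  [24] ##... => #  t=3,i=10
  [23] #.### => .  t=0,i=4
  [22] #.##. => .  t=3,i=8
  [21] #.#.# => .  t=0,i=2
  [20] #.#.. => .  t=0,i=8
  [19] #..## => #  t=0,i=14
  [18] #..#. => .  t=4,i=12
  [17] #...# => .  t=0,i=10
  [16] #.... => #  t=1,i=9
  [15] .#### => #  t=0,i=21
  [14] .###. => #  t=0,i=5
  [13] .##.# => .  t=2,i=10
  [12] .##.. => #  t=3,i=9
  [11] .#.## => #  t=0,i=3
  [10] .#.#. => .  t=1,i=2
  [9] .#..# => #  t=0,i=13
  [8] .#... => .  t=0,i=9
  [7] ..### => #  t=0,i=15
  [6] ..##. => #  t=2,i=9
  [5] ..#.# => #  t=3,i=13
  [4] ..#.. => .  t=0,i=12
  [3] ...## => #  t=1,i=12
  [2] ...#. => .  t=0,i=11
  [1] ....# => .  t=1,i=11
  [0] ..... => #  t=1,i=10
  bits 01010101000010011101101011101001 = 1426709225

1426709225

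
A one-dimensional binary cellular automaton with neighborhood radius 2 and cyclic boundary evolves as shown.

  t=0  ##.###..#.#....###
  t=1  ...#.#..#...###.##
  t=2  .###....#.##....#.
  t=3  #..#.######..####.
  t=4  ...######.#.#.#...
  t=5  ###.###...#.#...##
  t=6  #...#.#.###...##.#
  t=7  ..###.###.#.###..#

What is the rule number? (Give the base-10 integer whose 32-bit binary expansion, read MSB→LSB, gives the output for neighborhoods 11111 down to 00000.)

2431355007

  ##### -> #   bit 31 = 1  t=0,i=17
  ####. -> .   bit 30 = 0  t=0,i=0
  ###.# -> .   bit 29 = 0  t=0,i=1
  ###.. -> #   bit 28 = 1  t=0,i=5
  ##.## -> .   bit 27 = 0  t=0,i=2
  ##.#. -> .   bit 26 = 0  t=3,i=17
  ##..# -> .   bit 25 = 0  t=0,i=6
  ##... -> .   bit 24 = 0  t=1,i=0
  #.### -> #   bit 23 = 1  t=0,i=3
  #.##. -> #   bit 22 = 1  t=1,i=16
  #.#.# -> #   bit 21 = 1  t=4,i=10
  #.#.. -> .   bit 20 = 0  t=0,i=10
  #..## -> #   bit 19 = 1  t=2,i=0
  #..#. -> .   bit 18 = 0  t=0,i=7
  #...# -> #   bit 17 = 1  t=1,i=1
  #.... -> #   bit 16 = 1  t=0,i=12
  .#### -> #   bit 15 = 1  t=0,i=16
  .###. -> .   bit 14 = 0  t=0,i=4
  .##.# -> .   bit 13 = 0  t=6,i=15
  .##.. -> .   bit 12 = 0  t=1,i=17
  .#.## -> #   bit 11 = 1  t=2,i=9
  .#.#. -> .   bit 10 = 0  t=0,i=9
  .#..# -> .   bit 9 = 0  t=1,i=6
  .#... -> .   bit 8 = 0  t=0,i=11
  ..### -> .   bit 7 = 0  t=0,i=15
  ..##. -> #   bit 6 = 1  t=6,i=14
  ..#.# -> #   bit 5 = 1  t=0,i=8
  ..#.. -> #   bit 4 = 1  t=1,i=8
  ...## -> #   bit 3 = 1  t=0,i=14
  ...#. -> #   bit 2 = 1  t=1,i=2
  ....# -> #   bit 1 = 1  t=0,i=13
  ..... -> #   bit 0 = 1  t=4,i=0
  bits 10010000111010111000100001111111 = 2431355007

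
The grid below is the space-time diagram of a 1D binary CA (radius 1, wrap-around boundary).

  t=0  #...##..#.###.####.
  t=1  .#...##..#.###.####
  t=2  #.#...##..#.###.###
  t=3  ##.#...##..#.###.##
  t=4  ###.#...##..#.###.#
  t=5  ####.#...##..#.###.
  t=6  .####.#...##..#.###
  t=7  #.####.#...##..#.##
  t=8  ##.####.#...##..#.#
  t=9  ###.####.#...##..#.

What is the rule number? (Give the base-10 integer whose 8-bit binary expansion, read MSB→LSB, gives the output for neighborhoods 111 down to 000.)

  ### -> #   bit 7 = 1  t=0,i=11
  ##. -> #   bit 6 = 1  t=0,i=5
  #.# -> #   bit 5 = 1  t=0,i=9
  #.. -> #   bit 4 = 1  t=0,i=1
  .## -> .   bit 3 = 0  t=0,i=4
  .#. -> .   bit 2 = 0  t=0,i=0
  ..# -> .   bit 1 = 0  t=0,i=3
  ... -> .   bit 0 = 0  t=0,i=2
  bits 11110000 = 240

240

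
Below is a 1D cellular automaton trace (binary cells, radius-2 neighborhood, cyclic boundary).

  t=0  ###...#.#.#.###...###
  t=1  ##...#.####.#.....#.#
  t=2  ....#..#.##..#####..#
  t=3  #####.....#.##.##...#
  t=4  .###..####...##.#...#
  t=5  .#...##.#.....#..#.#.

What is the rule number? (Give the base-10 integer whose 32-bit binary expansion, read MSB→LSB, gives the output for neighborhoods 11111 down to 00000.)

  ##### -> #   bit 31 = 1  t=0,i=0
  ####. -> #   bit 30 = 1  t=0,i=1
  ###.# -> #   bit 29 = 1  t=1,i=10
  ###.. -> .   bit 28 = 0  t=0,i=2
  ##.## -> #   bit 27 = 1  t=3,i=14
  ##.#. -> .   bit 26 = 0  t=1,i=11
  ##..# -> .   bit 25 = 0  t=2,i=11
  ##... -> .   bit 24 = 0  t=0,i=3
  #.### -> #   bit 23 = 1  t=0,i=12
  #.##. -> .   bit 22 = 0  t=2,i=9
  #.#.# -> #   bit 21 = 1  t=0,i=8
  #.#.. -> .   bit 20 = 0  t=1,i=12
  #..## -> #   bit 19 = 1  t=2,i=12
  #..#. -> .   bit 18 = 0  t=2,i=6
  #...# -> .   bit 17 = 0  t=0,i=4
  #.... -> #   bit 16 = 1  t=1,i=14
  .#### -> .   bit 15 = 0  t=0,i=19
  .###. -> .   bit 14 = 0  t=0,i=13
  .##.# -> #   bit 13 = 1  t=3,i=13
  .##.. -> #   bit 12 = 1  t=2,i=10
  .#.## -> .   bit 11 = 0  t=0,i=11
  .#.#. -> #   bit 10 = 1  t=0,i=7
  .#..# -> .   bit 9 = 0  t=2,i=5
  .#... -> #   bit 8 = 1  t=1,i=13
  ..### -> #   bit 7 = 1  t=0,i=18
  ..##. -> .   bit 6 = 0  t=4,i=13
  ..#.# -> .   bit 5 = 0  t=0,i=6
  ..#.. -> #   bit 4 = 1  t=2,i=4
  ...## -> .   bit 3 = 0  t=0,i=17
  ...#. -> #   bit 2 = 1  t=0,i=5
  ....# -> #   bit 1 = 1  t=1,i=16
  ..... -> #   bit 0 = 1  t=1,i=15
  bits 11101000101010010011010110010111 = 3903403415

3903403415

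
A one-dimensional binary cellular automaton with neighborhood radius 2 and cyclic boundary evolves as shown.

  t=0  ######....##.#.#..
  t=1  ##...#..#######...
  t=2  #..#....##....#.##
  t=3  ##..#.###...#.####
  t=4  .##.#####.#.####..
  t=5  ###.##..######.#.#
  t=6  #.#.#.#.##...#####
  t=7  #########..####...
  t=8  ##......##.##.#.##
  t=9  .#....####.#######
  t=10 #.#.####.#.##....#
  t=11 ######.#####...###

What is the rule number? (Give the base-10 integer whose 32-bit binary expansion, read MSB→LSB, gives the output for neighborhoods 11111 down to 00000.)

920841706

  #####|.  b31=0 t=0,i=2
  ####.|.  b30=0 t=0,i=4
  ###.#|#  b29=1 t=4,i=8
  ###..|#  b28=1 t=0,i=5
  ##.##|.  b27=0 t=4,i=3
  ##.#.|#  b26=1 t=0,i=12
  ##..#|#  b25=1 t=2,i=1
  ##...|.  b24=0 t=0,i=6
  #.###|#  b23=1 t=2,i=16
  #.##.|#  b22=1 t=5,i=4
  #.#.#|#  b21=1 t=0,i=13
  #.#..|.  b20=0 t=0,i=15
  #..##|.  b19=0 t=0,i=17
  #..#.|.  b18=0 t=2,i=2
  #...#|#  b17=1 t=1,i=3
  #....|.  b16=0 t=0,i=7
  .####|#  b15=1 t=0,i=1
  .###.|#  b14=1 t=2,i=17
  .##.#|#  b13=1 t=0,i=11
  .##..|.  b12=0 t=1,i=1
  .#.##|#  b11=1 t=2,i=15
  .#.#.|#  b10=1 t=0,i=14
  .#..#|.  b9=0 t=0,i=16
  .#...|#  b8=1 t=2,i=4
  ..###|#  b7=1 t=0,i=0
  ..##.|#  b6=1 t=0,i=10
  ..#.#|#  b5=1 t=2,i=14
  ..#..|.  b4=0 t=1,i=5
  ...##|#  b3=1 t=0,i=9
  ...#.|.  b2=0 t=1,i=4
  ....#|#  b1=1 t=0,i=8
  .....|.  b0=0 t=8,i=4
  bits 00110110111000101110110111101010 = 920841706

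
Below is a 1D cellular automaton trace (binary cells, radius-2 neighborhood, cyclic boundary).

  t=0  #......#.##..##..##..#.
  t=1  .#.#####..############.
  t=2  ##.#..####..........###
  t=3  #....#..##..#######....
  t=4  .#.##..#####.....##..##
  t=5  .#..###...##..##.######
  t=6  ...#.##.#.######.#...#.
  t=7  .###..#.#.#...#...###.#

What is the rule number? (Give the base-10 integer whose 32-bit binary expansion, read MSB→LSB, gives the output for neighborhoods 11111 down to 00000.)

  #####|.  b31=0 t=1,i=5
  ####.|#  b30=1 t=1,i=6
  ###.#|.  b29=0 t=2,i=1
  ###..|#  b28=1 t=1,i=7
  ##.##|.  b27=0 t=5,i=16
  ##.#.|.  b26=0 t=2,i=2
  ##..#|#  b25=1 t=0,i=11
  ##...|.  b24=0 t=2,i=10
  #.###|#  b23=1 t=1,i=3
  #.##.|.  b22=0 t=0,i=9
  #.#.#|#  b21=1 t=4,i=1
  #.#..|.  b20=0 t=0,i=0
  #..##|#  b19=1 t=0,i=12
  #..#.|#  b18=1 t=0,i=20
  #...#|#  b17=1 t=5,i=8
  #....|.  b16=0 t=0,i=2
  .####|.  b15=0 t=1,i=4
  .###.|#  b14=1 t=5,i=5
  .##.#|#  b13=1 t=4,i=22
  .##..|#  b12=1 t=0,i=10
  .#.##|.  b11=0 t=0,i=8
  .#.#.|.  b10=0 t=0,i=22
  .#..#|.  b9=0 t=2,i=4
  .#...|#  b8=1 t=0,i=1
  ..###|.  b7=0 t=1,i=10
  ..##.|#  b6=1 t=0,i=13
  ..#.#|#  b5=1 t=0,i=7
  ..#..|.  b4=0 t=3,i=0
  ...##|.  b3=0 t=2,i=19
  ...#.|#  b2=1 t=0,i=6
  ....#|#  b1=1 t=0,i=5
  .....|#  b0=1 t=0,i=3
  bits 01010010101011100111000101100111 = 1387164007

1387164007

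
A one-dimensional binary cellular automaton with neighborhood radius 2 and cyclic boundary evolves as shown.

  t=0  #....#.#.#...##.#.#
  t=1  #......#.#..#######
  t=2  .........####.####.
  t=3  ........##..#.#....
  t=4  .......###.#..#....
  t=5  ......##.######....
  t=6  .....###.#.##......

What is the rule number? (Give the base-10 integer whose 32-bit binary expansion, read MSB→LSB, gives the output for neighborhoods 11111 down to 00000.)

  [31] ##### => #  t=1,i=14
  [30] ####. => .  t=1,i=18
  [29] ###.# => #  t=2,i=12
  [28] ###.. => .  t=1,i=0
  [27] ##.## => .  t=2,i=13
  [26] ##.#. => #  t=0,i=15
  [25] ##..# => .  t=3,i=10
  [24] ##... => .  t=0,i=1
  [23] #.### => #  t=2,i=14
  [22] #.##. => #  t=0,i=18
  [21] #.#.# => #  t=0,i=7
  [20] #.#.. => #  t=0,i=9
  [19] #..## => #  t=1,i=11
  [18] #..#. => #  t=3,i=11
  [17] #...# => .  t=0,i=11
  [16] #.... => .  t=0,i=2
  [15] .#### => .  t=1,i=13
  [14] .###. => .  t=4,i=8
  [13] .##.# => #  t=0,i=14
  [12] .##.. => #  t=0,i=0
  [11] .#.## => #  t=0,i=17
  [10] .#.#. => .  t=0,i=6
  [9] .#..# => #  t=1,i=10
  [8] .#... => .  t=0,i=10
  [7] ..### => #  t=1,i=12
  [6] ..##. => #  t=0,i=13
  [5] ..#.# => .  t=0,i=5
  [4] ..#.. => #  t=4,i=14
  [3] ...## => #  t=0,i=12
  [2] ...#. => .  t=0,i=4
  [1] ....# => .  t=0,i=3
  [0] ..... => .  t=1,i=3
  bits 10100100111111000011101011011000 = 2767993560

2767993560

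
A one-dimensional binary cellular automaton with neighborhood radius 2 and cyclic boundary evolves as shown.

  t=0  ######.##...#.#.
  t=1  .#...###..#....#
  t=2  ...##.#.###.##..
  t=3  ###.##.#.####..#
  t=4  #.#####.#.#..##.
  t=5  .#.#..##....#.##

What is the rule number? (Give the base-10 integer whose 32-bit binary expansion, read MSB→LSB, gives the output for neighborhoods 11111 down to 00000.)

776988699

  [31] ##### => .  t=0,i=2
  [30] ####. => .  t=0,i=4
  [29] ###.# => #  t=0,i=5
  [28] ###.. => .  t=1,i=7
  [27] ##.## => #  t=0,i=6
  [26] ##.#. => #  t=2,i=5
  [25] ##..# => #  t=1,i=8
  [24] ##... => .  t=0,i=9
  [23] #.### => .  t=0,i=0
  [22] #.##. => #  t=0,i=7
  [21] #.#.# => .  t=0,i=14
  [20] #.#.. => .  t=1,i=1
  [19] #..## => #  t=3,i=14
  [18] #..#. => #  t=1,i=9
  [17] #...# => #  t=0,i=10
  [16] #.... => #  t=1,i=12
  [15] .#### => #  t=0,i=1
  [14] .###. => #  t=1,i=6
  [13] .##.# => #  t=2,i=4
  [12] .##.. => .  t=0,i=8
  [11] .#.## => #  t=0,i=15
  [10] .#.#. => .  t=0,i=13
  [9] .#..# => .  t=4,i=11
  [8] .#... => .  t=1,i=2
  [7] ..### => .  t=1,i=5
  [6] ..##. => .  t=2,i=3
  [5] ..#.# => .  t=0,i=12
  [4] ..#.. => #  t=1,i=10
  [3] ...## => #  t=1,i=4
  [2] ...#. => .  t=0,i=11
  [1] ....# => #  t=1,i=13
  [0] ..... => #  t=2,i=0
  bits 00101110010011111110100000011011 = 776988699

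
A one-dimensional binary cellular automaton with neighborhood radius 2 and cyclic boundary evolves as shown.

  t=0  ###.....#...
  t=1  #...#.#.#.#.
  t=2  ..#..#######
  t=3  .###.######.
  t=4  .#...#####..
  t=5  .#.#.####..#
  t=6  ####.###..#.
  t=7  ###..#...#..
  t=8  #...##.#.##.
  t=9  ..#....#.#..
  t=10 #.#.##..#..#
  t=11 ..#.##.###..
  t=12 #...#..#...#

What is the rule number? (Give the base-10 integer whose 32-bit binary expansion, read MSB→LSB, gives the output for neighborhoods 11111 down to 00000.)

  #####|#  b31=1 t=2,i=7
  ####.|#  b30=1 t=2,i=10
  ###.#|.  b29=0 t=3,i=3
  ###..|.  b28=0 t=0,i=2
  ##.##|.  b27=0 t=3,i=4
  ##.#.|.  b26=0 t=8,i=6
  ##..#|.  b25=0 t=2,i=0
  ##...|.  b24=0 t=0,i=3
  #.###|#  b23=1 t=3,i=5
  #.##.|#  b22=1 t=8,i=9
  #.#.#|#  b21=1 t=1,i=6
  #.#..|.  b20=0 t=1,i=0
  #..##|.  b19=0 t=2,i=4
  #..#.|#  b18=1 t=2,i=1
  #...#|#  b17=1 t=0,i=10
  #....|#  b16=1 t=0,i=4
  .####|#  b15=1 t=2,i=6
  .###.|.  b14=0 t=0,i=1
  .##.#|.  b13=0 t=8,i=5
  .##..|#  b12=1 t=10,i=5
  .#.##|.  b11=0 t=5,i=4
  .#.#.|#  b10=1 t=1,i=5
  .#..#|#  b9=1 t=2,i=3
  .#...|.  b8=0 t=0,i=9
  ..###|#  b7=1 t=0,i=0
  ..##.|.  b6=0 t=8,i=4
  ..#.#|.  b5=0 t=1,i=4
  ..#..|#  b4=1 t=0,i=8
  ...##|.  b3=0 t=0,i=11
  ...#.|.  b2=0 t=0,i=7
  ....#|#  b1=1 t=0,i=6
  .....|.  b0=0 t=0,i=5
  bits 11000000111001111001011010010010 = 3236402834

3236402834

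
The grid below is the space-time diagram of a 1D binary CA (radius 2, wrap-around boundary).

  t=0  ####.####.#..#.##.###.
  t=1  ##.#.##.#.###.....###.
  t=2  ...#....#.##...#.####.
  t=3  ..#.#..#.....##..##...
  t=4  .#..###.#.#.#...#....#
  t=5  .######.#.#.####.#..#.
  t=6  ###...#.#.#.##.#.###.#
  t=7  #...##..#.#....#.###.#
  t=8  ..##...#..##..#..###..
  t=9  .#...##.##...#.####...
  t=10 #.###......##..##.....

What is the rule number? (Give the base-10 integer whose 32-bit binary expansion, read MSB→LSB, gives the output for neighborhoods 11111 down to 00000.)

  ##### -> .   bit 31 = 0  t=5,i=3
  ####. -> .   bit 30 = 0  t=0,i=2
  ###.# -> #   bit 29 = 1  t=0,i=3
  ###.. -> .   bit 28 = 0  t=1,i=12
  ##.## -> .   bit 27 = 0  t=0,i=4
  ##.#. -> .   bit 26 = 0  t=0,i=9
  ##..# -> .   bit 25 = 0  t=3,i=15
  ##... -> .   bit 24 = 0  t=1,i=13
  #.### -> #   bit 23 = 1  t=0,i=0
  #.##. -> .   bit 22 = 0  t=0,i=15
  #.#.# -> #   bit 21 = 1  t=1,i=3
  #.#.. -> #   bit 20 = 1  t=0,i=10
  #..## -> #   bit 19 = 1  t=3,i=16
  #..#. -> #   bit 18 = 1  t=0,i=12
  #...# -> #   bit 17 = 1  t=2,i=13
  #.... -> .   bit 16 = 0  t=1,i=14
  .#### -> #   bit 15 = 1  t=0,i=1
  .###. -> #   bit 14 = 1  t=0,i=19
  .##.# -> .   bit 13 = 0  t=0,i=16
  .##.. -> .   bit 12 = 0  t=2,i=11
  .#.## -> .   bit 11 = 0  t=0,i=14
  .#.#. -> .   bit 10 = 0  t=3,i=3
  .#..# -> #   bit 9 = 1  t=0,i=11
  .#... -> #   bit 8 = 1  t=2,i=4
  ..### -> #   bit 7 = 1  t=1,i=18
  ..##. -> .   bit 6 = 0  t=3,i=13
  ..#.# -> .   bit 5 = 0  t=0,i=13
  ..#.. -> .   bit 4 = 0  t=2,i=3
  ...## -> #   bit 3 = 1  t=1,i=17
  ...#. -> #   bit 2 = 1  t=2,i=2
  ....# -> .   bit 1 = 0  t=1,i=16
  ..... -> #   bit 0 = 1  t=1,i=15
  bits 00100000101111101100001110001101 = 549372813

549372813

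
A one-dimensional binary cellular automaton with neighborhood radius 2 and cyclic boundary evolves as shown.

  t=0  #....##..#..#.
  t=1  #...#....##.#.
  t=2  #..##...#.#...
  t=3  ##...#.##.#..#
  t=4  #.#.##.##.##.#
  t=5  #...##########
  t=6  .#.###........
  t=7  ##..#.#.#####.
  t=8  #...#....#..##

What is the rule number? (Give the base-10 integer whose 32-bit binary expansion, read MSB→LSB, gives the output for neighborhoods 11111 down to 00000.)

  [31] ##### => .  t=5,i=6
  [30] ####. => .  t=5,i=13
  [29] ###.# => #  t=7,i=12
  [28] ###.. => .  t=3,i=1
  [27] ##.## => #  t=4,i=6
  [26] ##.#. => .  t=1,i=11
  [25] ##..# => .  t=0,i=7
  [24] ##... => #  t=2,i=5
  [23] #.### => .  t=6,i=3
  [22] #.##. => #  t=3,i=7
  [21] #.#.# => .  t=1,i=12
  [20] #.#.. => #  t=0,i=0
  [19] #..## => .  t=2,i=2
  [18] #..#. => .  t=0,i=8
  [17] #...# => .  t=1,i=2
  [16] #.... => .  t=0,i=2
  [15] .#### => #  t=5,i=5
  [14] .###. => #  t=3,i=0
  [13] .##.# => #  t=1,i=10
  [12] .##.. => .  t=0,i=6
  [11] .#.## => .  t=3,i=6
  [10] .#.#. => .  t=0,i=13
  [9] .#..# => #  t=0,i=10
  [8] .#... => .  t=0,i=1
  [7] ..### => #  t=3,i=13
  [6] ..##. => .  t=0,i=5
  [5] ..#.# => #  t=0,i=12
  [4] ..#.. => #  t=0,i=9
  [3] ...## => #  t=0,i=4
  [2] ...#. => #  t=1,i=3
  [1] ....# => .  t=0,i=3
  [0] ..... => #  t=6,i=8
  bits 00101001010100001110001010111101 = 693166781

693166781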